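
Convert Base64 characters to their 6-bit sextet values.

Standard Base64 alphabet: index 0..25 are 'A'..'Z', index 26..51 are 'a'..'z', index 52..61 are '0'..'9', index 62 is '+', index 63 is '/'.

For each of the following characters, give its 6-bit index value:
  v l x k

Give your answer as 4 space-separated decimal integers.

Answer: 47 37 49 36

Derivation:
'v': a..z range, 26 + ord('v') − ord('a') = 47
'l': a..z range, 26 + ord('l') − ord('a') = 37
'x': a..z range, 26 + ord('x') − ord('a') = 49
'k': a..z range, 26 + ord('k') − ord('a') = 36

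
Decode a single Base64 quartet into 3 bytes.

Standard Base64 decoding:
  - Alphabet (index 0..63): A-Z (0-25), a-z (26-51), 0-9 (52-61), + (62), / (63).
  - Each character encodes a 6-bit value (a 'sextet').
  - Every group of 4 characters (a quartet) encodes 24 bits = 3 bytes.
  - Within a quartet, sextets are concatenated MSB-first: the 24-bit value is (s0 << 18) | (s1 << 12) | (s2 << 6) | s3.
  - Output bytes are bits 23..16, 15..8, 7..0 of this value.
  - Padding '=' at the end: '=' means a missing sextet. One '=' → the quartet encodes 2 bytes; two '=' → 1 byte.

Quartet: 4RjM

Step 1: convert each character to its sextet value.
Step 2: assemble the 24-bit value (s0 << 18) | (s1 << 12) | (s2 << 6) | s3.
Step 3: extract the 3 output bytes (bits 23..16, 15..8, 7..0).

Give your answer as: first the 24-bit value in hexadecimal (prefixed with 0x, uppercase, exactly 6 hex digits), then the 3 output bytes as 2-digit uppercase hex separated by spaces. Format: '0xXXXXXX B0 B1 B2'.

Sextets: 4=56, R=17, j=35, M=12
24-bit: (56<<18) | (17<<12) | (35<<6) | 12
      = 0xE00000 | 0x011000 | 0x0008C0 | 0x00000C
      = 0xE118CC
Bytes: (v>>16)&0xFF=E1, (v>>8)&0xFF=18, v&0xFF=CC

Answer: 0xE118CC E1 18 CC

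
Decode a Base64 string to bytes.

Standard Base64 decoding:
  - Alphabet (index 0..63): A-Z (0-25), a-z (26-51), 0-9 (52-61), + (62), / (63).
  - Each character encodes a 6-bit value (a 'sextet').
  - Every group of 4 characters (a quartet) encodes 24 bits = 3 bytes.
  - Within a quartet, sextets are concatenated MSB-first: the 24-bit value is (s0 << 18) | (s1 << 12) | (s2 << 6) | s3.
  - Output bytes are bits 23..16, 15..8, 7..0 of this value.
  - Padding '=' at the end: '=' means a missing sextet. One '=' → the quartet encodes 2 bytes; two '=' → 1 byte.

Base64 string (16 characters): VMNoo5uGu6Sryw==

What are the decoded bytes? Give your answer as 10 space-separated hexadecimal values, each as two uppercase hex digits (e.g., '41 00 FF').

After char 0 ('V'=21): chars_in_quartet=1 acc=0x15 bytes_emitted=0
After char 1 ('M'=12): chars_in_quartet=2 acc=0x54C bytes_emitted=0
After char 2 ('N'=13): chars_in_quartet=3 acc=0x1530D bytes_emitted=0
After char 3 ('o'=40): chars_in_quartet=4 acc=0x54C368 -> emit 54 C3 68, reset; bytes_emitted=3
After char 4 ('o'=40): chars_in_quartet=1 acc=0x28 bytes_emitted=3
After char 5 ('5'=57): chars_in_quartet=2 acc=0xA39 bytes_emitted=3
After char 6 ('u'=46): chars_in_quartet=3 acc=0x28E6E bytes_emitted=3
After char 7 ('G'=6): chars_in_quartet=4 acc=0xA39B86 -> emit A3 9B 86, reset; bytes_emitted=6
After char 8 ('u'=46): chars_in_quartet=1 acc=0x2E bytes_emitted=6
After char 9 ('6'=58): chars_in_quartet=2 acc=0xBBA bytes_emitted=6
After char 10 ('S'=18): chars_in_quartet=3 acc=0x2EE92 bytes_emitted=6
After char 11 ('r'=43): chars_in_quartet=4 acc=0xBBA4AB -> emit BB A4 AB, reset; bytes_emitted=9
After char 12 ('y'=50): chars_in_quartet=1 acc=0x32 bytes_emitted=9
After char 13 ('w'=48): chars_in_quartet=2 acc=0xCB0 bytes_emitted=9
Padding '==': partial quartet acc=0xCB0 -> emit CB; bytes_emitted=10

Answer: 54 C3 68 A3 9B 86 BB A4 AB CB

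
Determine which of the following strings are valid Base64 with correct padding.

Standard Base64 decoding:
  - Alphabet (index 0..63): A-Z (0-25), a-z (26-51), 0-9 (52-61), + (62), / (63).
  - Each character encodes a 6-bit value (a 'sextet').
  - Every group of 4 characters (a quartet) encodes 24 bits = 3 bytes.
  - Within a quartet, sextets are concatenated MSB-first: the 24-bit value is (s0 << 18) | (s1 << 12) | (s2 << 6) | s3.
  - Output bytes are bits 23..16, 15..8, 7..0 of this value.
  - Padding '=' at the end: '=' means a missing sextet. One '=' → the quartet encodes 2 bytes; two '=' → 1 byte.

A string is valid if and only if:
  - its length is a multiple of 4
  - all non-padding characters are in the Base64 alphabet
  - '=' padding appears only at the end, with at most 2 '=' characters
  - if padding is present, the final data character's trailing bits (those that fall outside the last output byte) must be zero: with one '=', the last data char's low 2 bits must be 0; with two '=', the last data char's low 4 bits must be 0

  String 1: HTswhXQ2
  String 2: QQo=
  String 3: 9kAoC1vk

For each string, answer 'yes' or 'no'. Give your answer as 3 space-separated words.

String 1: 'HTswhXQ2' → valid
String 2: 'QQo=' → valid
String 3: '9kAoC1vk' → valid

Answer: yes yes yes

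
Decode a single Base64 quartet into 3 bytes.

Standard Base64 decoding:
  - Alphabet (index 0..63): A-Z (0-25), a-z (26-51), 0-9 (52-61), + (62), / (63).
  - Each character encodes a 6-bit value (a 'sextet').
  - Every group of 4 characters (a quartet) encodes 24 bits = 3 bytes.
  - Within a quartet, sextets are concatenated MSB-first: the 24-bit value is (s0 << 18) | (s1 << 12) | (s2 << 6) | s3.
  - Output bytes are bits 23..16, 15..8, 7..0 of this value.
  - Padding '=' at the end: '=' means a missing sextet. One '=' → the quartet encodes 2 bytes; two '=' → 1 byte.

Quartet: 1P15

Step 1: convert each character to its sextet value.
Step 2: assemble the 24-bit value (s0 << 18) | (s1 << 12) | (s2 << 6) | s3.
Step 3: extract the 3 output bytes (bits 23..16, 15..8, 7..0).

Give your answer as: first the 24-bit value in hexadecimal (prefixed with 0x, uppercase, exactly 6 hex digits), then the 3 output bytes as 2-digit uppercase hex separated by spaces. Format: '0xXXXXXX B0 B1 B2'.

Answer: 0xD4FD79 D4 FD 79

Derivation:
Sextets: 1=53, P=15, 1=53, 5=57
24-bit: (53<<18) | (15<<12) | (53<<6) | 57
      = 0xD40000 | 0x00F000 | 0x000D40 | 0x000039
      = 0xD4FD79
Bytes: (v>>16)&0xFF=D4, (v>>8)&0xFF=FD, v&0xFF=79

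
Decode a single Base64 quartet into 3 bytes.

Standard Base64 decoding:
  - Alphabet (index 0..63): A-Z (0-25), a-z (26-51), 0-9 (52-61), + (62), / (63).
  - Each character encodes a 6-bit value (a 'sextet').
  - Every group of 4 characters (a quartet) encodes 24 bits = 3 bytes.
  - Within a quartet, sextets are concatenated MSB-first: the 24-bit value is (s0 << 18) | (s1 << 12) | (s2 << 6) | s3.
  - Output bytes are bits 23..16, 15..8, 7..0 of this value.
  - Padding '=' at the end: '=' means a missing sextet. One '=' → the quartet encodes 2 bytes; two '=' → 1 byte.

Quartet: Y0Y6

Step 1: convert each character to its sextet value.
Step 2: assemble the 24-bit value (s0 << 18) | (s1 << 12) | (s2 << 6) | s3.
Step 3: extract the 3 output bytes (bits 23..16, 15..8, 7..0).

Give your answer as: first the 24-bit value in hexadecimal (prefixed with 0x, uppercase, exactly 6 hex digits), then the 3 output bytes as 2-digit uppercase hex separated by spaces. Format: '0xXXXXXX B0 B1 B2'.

Sextets: Y=24, 0=52, Y=24, 6=58
24-bit: (24<<18) | (52<<12) | (24<<6) | 58
      = 0x600000 | 0x034000 | 0x000600 | 0x00003A
      = 0x63463A
Bytes: (v>>16)&0xFF=63, (v>>8)&0xFF=46, v&0xFF=3A

Answer: 0x63463A 63 46 3A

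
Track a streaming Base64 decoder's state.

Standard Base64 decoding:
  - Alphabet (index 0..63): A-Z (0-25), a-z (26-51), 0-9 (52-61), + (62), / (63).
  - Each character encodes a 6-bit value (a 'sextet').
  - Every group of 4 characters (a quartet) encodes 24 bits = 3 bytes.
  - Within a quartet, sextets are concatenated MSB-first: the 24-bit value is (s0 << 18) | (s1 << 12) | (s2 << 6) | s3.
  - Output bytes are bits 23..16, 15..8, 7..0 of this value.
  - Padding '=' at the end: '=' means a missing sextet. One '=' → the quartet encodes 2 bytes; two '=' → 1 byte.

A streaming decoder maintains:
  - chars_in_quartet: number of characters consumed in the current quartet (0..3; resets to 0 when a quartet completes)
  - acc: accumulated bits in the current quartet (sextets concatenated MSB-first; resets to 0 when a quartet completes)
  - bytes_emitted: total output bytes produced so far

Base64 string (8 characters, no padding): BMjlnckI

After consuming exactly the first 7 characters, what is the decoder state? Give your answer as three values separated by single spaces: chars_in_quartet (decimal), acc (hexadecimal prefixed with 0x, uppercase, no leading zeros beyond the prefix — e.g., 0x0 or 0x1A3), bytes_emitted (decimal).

After char 0 ('B'=1): chars_in_quartet=1 acc=0x1 bytes_emitted=0
After char 1 ('M'=12): chars_in_quartet=2 acc=0x4C bytes_emitted=0
After char 2 ('j'=35): chars_in_quartet=3 acc=0x1323 bytes_emitted=0
After char 3 ('l'=37): chars_in_quartet=4 acc=0x4C8E5 -> emit 04 C8 E5, reset; bytes_emitted=3
After char 4 ('n'=39): chars_in_quartet=1 acc=0x27 bytes_emitted=3
After char 5 ('c'=28): chars_in_quartet=2 acc=0x9DC bytes_emitted=3
After char 6 ('k'=36): chars_in_quartet=3 acc=0x27724 bytes_emitted=3

Answer: 3 0x27724 3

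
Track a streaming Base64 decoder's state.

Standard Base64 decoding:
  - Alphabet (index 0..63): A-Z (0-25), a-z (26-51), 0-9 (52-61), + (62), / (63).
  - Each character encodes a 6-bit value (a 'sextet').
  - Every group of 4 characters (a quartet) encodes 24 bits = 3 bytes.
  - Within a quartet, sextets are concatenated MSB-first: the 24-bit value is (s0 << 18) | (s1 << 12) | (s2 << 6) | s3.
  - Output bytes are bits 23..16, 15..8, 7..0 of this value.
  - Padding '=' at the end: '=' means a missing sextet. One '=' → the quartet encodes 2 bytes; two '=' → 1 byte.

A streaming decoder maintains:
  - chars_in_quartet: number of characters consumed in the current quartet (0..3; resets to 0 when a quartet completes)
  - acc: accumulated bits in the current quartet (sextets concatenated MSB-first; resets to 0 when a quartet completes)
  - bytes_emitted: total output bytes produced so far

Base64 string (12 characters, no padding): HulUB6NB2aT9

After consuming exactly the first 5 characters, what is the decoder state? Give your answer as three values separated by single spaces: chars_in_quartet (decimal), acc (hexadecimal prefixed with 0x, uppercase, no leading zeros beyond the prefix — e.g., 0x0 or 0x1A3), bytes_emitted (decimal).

Answer: 1 0x1 3

Derivation:
After char 0 ('H'=7): chars_in_quartet=1 acc=0x7 bytes_emitted=0
After char 1 ('u'=46): chars_in_quartet=2 acc=0x1EE bytes_emitted=0
After char 2 ('l'=37): chars_in_quartet=3 acc=0x7BA5 bytes_emitted=0
After char 3 ('U'=20): chars_in_quartet=4 acc=0x1EE954 -> emit 1E E9 54, reset; bytes_emitted=3
After char 4 ('B'=1): chars_in_quartet=1 acc=0x1 bytes_emitted=3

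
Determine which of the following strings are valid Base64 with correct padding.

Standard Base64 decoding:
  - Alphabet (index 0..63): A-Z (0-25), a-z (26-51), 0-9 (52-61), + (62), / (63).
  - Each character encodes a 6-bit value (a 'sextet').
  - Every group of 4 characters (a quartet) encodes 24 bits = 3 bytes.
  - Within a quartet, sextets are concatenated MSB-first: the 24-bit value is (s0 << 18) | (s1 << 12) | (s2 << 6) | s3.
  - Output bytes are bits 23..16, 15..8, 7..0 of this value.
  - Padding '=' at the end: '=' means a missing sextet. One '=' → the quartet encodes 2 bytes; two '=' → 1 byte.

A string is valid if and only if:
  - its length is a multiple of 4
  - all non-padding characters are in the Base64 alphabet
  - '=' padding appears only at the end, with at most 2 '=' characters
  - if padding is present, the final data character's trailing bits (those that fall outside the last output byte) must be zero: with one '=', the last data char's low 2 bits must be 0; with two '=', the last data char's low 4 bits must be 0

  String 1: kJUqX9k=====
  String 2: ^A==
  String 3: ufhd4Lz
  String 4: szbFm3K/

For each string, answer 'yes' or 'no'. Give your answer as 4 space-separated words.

Answer: no no no yes

Derivation:
String 1: 'kJUqX9k=====' → invalid (5 pad chars (max 2))
String 2: '^A==' → invalid (bad char(s): ['^'])
String 3: 'ufhd4Lz' → invalid (len=7 not mult of 4)
String 4: 'szbFm3K/' → valid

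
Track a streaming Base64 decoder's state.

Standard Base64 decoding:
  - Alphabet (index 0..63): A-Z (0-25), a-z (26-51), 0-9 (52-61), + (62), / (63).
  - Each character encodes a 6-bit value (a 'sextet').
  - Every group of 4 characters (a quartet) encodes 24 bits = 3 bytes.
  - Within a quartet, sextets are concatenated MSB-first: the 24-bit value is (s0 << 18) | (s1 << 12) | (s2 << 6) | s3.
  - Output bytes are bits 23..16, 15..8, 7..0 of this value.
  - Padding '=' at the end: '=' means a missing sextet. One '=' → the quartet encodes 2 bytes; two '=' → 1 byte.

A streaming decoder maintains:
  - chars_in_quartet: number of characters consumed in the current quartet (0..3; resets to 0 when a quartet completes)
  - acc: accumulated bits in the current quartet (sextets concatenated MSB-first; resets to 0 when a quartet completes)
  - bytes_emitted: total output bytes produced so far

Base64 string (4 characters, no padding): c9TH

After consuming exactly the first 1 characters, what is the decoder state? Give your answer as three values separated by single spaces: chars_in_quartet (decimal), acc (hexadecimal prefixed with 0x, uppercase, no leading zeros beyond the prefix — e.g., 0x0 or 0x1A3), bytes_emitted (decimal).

After char 0 ('c'=28): chars_in_quartet=1 acc=0x1C bytes_emitted=0

Answer: 1 0x1C 0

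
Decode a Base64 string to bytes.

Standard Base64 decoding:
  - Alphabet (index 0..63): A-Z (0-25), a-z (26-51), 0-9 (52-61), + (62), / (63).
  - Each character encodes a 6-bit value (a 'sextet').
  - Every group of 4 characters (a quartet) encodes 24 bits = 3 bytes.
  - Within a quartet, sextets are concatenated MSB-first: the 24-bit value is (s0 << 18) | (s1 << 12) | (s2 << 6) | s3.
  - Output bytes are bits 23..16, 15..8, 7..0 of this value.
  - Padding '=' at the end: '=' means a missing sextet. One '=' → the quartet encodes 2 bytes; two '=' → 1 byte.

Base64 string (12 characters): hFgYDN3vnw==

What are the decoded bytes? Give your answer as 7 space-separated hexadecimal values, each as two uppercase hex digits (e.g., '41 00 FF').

After char 0 ('h'=33): chars_in_quartet=1 acc=0x21 bytes_emitted=0
After char 1 ('F'=5): chars_in_quartet=2 acc=0x845 bytes_emitted=0
After char 2 ('g'=32): chars_in_quartet=3 acc=0x21160 bytes_emitted=0
After char 3 ('Y'=24): chars_in_quartet=4 acc=0x845818 -> emit 84 58 18, reset; bytes_emitted=3
After char 4 ('D'=3): chars_in_quartet=1 acc=0x3 bytes_emitted=3
After char 5 ('N'=13): chars_in_quartet=2 acc=0xCD bytes_emitted=3
After char 6 ('3'=55): chars_in_quartet=3 acc=0x3377 bytes_emitted=3
After char 7 ('v'=47): chars_in_quartet=4 acc=0xCDDEF -> emit 0C DD EF, reset; bytes_emitted=6
After char 8 ('n'=39): chars_in_quartet=1 acc=0x27 bytes_emitted=6
After char 9 ('w'=48): chars_in_quartet=2 acc=0x9F0 bytes_emitted=6
Padding '==': partial quartet acc=0x9F0 -> emit 9F; bytes_emitted=7

Answer: 84 58 18 0C DD EF 9F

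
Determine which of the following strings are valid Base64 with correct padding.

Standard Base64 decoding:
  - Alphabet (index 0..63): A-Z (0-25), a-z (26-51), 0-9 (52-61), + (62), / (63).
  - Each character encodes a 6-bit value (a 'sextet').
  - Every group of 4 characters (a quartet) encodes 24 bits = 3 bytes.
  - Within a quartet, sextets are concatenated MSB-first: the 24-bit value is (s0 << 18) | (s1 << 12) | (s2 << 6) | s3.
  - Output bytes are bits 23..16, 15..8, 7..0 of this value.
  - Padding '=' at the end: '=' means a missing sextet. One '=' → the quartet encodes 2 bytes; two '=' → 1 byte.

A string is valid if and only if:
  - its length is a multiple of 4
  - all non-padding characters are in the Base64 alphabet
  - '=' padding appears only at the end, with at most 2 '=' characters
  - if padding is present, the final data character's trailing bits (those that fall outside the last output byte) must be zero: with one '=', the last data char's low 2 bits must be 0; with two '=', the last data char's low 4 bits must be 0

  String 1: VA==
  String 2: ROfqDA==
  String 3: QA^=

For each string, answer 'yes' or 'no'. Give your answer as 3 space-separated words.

String 1: 'VA==' → valid
String 2: 'ROfqDA==' → valid
String 3: 'QA^=' → invalid (bad char(s): ['^'])

Answer: yes yes no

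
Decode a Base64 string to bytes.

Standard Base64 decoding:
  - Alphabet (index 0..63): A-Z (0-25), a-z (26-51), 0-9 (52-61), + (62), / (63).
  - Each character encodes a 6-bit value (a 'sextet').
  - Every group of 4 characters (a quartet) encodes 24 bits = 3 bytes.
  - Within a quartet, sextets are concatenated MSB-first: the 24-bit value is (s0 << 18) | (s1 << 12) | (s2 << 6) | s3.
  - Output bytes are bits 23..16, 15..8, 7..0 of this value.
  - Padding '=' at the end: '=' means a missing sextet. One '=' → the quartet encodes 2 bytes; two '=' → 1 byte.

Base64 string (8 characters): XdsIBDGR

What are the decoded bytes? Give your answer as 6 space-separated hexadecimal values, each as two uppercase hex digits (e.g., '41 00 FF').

Answer: 5D DB 08 04 31 91

Derivation:
After char 0 ('X'=23): chars_in_quartet=1 acc=0x17 bytes_emitted=0
After char 1 ('d'=29): chars_in_quartet=2 acc=0x5DD bytes_emitted=0
After char 2 ('s'=44): chars_in_quartet=3 acc=0x1776C bytes_emitted=0
After char 3 ('I'=8): chars_in_quartet=4 acc=0x5DDB08 -> emit 5D DB 08, reset; bytes_emitted=3
After char 4 ('B'=1): chars_in_quartet=1 acc=0x1 bytes_emitted=3
After char 5 ('D'=3): chars_in_quartet=2 acc=0x43 bytes_emitted=3
After char 6 ('G'=6): chars_in_quartet=3 acc=0x10C6 bytes_emitted=3
After char 7 ('R'=17): chars_in_quartet=4 acc=0x43191 -> emit 04 31 91, reset; bytes_emitted=6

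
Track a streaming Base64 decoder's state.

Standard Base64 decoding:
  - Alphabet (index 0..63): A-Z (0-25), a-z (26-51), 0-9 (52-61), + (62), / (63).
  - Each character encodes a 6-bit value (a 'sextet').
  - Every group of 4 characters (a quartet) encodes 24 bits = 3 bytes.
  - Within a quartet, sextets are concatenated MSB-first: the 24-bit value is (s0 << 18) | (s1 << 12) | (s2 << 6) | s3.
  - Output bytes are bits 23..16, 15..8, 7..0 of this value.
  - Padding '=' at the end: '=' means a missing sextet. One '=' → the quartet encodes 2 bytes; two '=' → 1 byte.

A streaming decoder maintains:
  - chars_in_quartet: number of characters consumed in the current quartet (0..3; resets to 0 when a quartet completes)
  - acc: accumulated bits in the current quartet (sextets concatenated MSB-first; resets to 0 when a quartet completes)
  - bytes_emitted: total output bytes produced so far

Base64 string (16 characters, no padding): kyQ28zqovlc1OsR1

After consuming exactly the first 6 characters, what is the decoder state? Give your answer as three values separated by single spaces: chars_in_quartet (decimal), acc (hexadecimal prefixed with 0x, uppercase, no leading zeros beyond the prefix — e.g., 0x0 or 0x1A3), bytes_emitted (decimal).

Answer: 2 0xF33 3

Derivation:
After char 0 ('k'=36): chars_in_quartet=1 acc=0x24 bytes_emitted=0
After char 1 ('y'=50): chars_in_quartet=2 acc=0x932 bytes_emitted=0
After char 2 ('Q'=16): chars_in_quartet=3 acc=0x24C90 bytes_emitted=0
After char 3 ('2'=54): chars_in_quartet=4 acc=0x932436 -> emit 93 24 36, reset; bytes_emitted=3
After char 4 ('8'=60): chars_in_quartet=1 acc=0x3C bytes_emitted=3
After char 5 ('z'=51): chars_in_quartet=2 acc=0xF33 bytes_emitted=3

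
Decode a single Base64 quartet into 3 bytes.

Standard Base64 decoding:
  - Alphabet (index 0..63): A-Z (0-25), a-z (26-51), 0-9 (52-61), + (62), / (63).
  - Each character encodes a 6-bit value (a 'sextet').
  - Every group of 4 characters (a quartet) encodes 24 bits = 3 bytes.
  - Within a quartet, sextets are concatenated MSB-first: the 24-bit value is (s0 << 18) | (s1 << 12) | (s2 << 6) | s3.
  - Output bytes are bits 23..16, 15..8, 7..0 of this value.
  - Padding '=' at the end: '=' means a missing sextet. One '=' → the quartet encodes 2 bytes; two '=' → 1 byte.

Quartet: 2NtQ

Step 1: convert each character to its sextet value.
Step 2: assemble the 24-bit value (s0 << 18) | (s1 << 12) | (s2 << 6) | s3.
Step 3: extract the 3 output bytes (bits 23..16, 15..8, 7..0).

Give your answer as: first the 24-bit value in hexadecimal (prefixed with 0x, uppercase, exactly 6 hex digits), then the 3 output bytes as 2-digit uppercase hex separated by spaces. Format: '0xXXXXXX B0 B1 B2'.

Answer: 0xD8DB50 D8 DB 50

Derivation:
Sextets: 2=54, N=13, t=45, Q=16
24-bit: (54<<18) | (13<<12) | (45<<6) | 16
      = 0xD80000 | 0x00D000 | 0x000B40 | 0x000010
      = 0xD8DB50
Bytes: (v>>16)&0xFF=D8, (v>>8)&0xFF=DB, v&0xFF=50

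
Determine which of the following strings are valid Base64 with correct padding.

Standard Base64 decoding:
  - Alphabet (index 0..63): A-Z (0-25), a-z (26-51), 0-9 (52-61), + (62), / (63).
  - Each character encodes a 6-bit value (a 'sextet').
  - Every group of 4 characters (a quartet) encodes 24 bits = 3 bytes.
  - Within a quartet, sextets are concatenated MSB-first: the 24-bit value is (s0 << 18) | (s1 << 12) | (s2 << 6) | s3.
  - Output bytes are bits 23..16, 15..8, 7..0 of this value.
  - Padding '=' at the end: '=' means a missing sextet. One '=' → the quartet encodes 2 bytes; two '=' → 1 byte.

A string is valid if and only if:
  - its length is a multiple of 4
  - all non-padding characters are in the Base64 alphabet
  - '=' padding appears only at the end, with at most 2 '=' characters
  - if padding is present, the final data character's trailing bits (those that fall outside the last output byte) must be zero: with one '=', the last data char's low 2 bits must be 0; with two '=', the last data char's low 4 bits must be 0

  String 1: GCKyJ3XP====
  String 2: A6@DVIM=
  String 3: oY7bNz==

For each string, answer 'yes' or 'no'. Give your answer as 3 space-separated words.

Answer: no no no

Derivation:
String 1: 'GCKyJ3XP====' → invalid (4 pad chars (max 2))
String 2: 'A6@DVIM=' → invalid (bad char(s): ['@'])
String 3: 'oY7bNz==' → invalid (bad trailing bits)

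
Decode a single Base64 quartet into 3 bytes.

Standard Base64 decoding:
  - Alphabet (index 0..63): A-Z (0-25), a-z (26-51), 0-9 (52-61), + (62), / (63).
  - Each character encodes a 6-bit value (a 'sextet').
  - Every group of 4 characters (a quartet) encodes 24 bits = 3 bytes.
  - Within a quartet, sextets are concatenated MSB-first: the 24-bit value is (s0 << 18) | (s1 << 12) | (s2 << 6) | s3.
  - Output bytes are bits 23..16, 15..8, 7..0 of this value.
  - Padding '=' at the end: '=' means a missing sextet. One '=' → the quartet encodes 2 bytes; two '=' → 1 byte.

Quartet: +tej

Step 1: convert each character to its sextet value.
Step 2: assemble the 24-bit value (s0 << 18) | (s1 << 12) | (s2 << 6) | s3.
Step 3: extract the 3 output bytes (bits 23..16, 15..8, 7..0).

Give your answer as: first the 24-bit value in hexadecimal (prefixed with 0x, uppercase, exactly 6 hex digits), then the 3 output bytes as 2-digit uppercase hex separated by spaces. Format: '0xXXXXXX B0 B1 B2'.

Answer: 0xFAD7A3 FA D7 A3

Derivation:
Sextets: +=62, t=45, e=30, j=35
24-bit: (62<<18) | (45<<12) | (30<<6) | 35
      = 0xF80000 | 0x02D000 | 0x000780 | 0x000023
      = 0xFAD7A3
Bytes: (v>>16)&0xFF=FA, (v>>8)&0xFF=D7, v&0xFF=A3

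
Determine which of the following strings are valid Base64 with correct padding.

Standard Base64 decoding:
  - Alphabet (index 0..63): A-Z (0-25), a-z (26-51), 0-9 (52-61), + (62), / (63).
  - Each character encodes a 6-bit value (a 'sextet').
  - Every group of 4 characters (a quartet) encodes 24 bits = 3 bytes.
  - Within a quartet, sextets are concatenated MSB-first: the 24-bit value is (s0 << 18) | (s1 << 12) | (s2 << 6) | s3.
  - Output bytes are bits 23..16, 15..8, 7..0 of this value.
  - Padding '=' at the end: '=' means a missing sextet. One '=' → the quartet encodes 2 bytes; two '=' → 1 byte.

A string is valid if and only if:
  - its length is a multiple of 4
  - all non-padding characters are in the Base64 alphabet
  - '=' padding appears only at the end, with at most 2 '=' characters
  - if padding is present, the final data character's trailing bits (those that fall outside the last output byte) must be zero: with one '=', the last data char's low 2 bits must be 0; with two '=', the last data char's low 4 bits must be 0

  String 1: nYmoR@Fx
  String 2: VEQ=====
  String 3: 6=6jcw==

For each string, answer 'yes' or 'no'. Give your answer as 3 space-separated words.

Answer: no no no

Derivation:
String 1: 'nYmoR@Fx' → invalid (bad char(s): ['@'])
String 2: 'VEQ=====' → invalid (5 pad chars (max 2))
String 3: '6=6jcw==' → invalid (bad char(s): ['=']; '=' in middle)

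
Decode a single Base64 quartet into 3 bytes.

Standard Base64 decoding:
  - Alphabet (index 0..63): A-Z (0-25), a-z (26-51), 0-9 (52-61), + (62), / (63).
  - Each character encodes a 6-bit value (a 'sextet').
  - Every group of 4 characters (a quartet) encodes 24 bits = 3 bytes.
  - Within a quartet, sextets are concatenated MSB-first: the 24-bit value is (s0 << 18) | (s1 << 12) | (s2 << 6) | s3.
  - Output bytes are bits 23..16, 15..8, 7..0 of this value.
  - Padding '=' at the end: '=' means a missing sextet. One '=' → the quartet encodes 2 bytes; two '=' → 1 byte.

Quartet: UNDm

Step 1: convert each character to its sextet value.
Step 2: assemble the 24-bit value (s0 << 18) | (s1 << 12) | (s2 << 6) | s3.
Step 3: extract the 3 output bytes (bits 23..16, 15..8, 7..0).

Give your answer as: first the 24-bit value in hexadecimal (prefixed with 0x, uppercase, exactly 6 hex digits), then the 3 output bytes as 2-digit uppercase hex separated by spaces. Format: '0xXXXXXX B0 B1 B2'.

Answer: 0x50D0E6 50 D0 E6

Derivation:
Sextets: U=20, N=13, D=3, m=38
24-bit: (20<<18) | (13<<12) | (3<<6) | 38
      = 0x500000 | 0x00D000 | 0x0000C0 | 0x000026
      = 0x50D0E6
Bytes: (v>>16)&0xFF=50, (v>>8)&0xFF=D0, v&0xFF=E6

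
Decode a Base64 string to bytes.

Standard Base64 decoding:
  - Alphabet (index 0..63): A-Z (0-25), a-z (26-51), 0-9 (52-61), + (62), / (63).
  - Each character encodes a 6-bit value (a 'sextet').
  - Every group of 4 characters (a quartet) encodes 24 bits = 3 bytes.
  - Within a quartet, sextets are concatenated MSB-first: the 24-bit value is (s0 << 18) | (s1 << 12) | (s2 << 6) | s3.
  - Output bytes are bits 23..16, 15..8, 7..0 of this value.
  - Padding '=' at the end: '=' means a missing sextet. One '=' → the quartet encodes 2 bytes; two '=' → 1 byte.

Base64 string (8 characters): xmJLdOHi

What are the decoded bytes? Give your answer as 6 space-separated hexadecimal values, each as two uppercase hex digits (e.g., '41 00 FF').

Answer: C6 62 4B 74 E1 E2

Derivation:
After char 0 ('x'=49): chars_in_quartet=1 acc=0x31 bytes_emitted=0
After char 1 ('m'=38): chars_in_quartet=2 acc=0xC66 bytes_emitted=0
After char 2 ('J'=9): chars_in_quartet=3 acc=0x31989 bytes_emitted=0
After char 3 ('L'=11): chars_in_quartet=4 acc=0xC6624B -> emit C6 62 4B, reset; bytes_emitted=3
After char 4 ('d'=29): chars_in_quartet=1 acc=0x1D bytes_emitted=3
After char 5 ('O'=14): chars_in_quartet=2 acc=0x74E bytes_emitted=3
After char 6 ('H'=7): chars_in_quartet=3 acc=0x1D387 bytes_emitted=3
After char 7 ('i'=34): chars_in_quartet=4 acc=0x74E1E2 -> emit 74 E1 E2, reset; bytes_emitted=6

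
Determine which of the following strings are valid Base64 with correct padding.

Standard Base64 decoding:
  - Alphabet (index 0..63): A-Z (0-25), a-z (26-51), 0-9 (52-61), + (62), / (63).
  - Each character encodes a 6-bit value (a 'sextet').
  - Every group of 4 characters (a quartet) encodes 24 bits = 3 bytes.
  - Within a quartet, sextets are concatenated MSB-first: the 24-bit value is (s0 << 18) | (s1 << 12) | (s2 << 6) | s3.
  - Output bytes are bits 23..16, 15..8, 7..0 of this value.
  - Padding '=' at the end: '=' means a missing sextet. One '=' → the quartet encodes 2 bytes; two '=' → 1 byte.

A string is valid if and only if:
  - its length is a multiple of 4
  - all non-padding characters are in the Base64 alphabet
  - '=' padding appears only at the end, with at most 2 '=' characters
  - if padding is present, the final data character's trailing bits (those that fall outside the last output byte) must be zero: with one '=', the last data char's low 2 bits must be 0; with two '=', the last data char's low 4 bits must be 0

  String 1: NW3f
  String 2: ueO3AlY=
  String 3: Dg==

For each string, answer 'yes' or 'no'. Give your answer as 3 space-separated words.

Answer: yes yes yes

Derivation:
String 1: 'NW3f' → valid
String 2: 'ueO3AlY=' → valid
String 3: 'Dg==' → valid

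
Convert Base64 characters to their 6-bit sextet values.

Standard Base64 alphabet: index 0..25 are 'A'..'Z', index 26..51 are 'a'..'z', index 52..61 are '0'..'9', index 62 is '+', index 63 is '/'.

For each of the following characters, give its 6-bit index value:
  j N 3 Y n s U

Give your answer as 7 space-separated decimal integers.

Answer: 35 13 55 24 39 44 20

Derivation:
'j': a..z range, 26 + ord('j') − ord('a') = 35
'N': A..Z range, ord('N') − ord('A') = 13
'3': 0..9 range, 52 + ord('3') − ord('0') = 55
'Y': A..Z range, ord('Y') − ord('A') = 24
'n': a..z range, 26 + ord('n') − ord('a') = 39
's': a..z range, 26 + ord('s') − ord('a') = 44
'U': A..Z range, ord('U') − ord('A') = 20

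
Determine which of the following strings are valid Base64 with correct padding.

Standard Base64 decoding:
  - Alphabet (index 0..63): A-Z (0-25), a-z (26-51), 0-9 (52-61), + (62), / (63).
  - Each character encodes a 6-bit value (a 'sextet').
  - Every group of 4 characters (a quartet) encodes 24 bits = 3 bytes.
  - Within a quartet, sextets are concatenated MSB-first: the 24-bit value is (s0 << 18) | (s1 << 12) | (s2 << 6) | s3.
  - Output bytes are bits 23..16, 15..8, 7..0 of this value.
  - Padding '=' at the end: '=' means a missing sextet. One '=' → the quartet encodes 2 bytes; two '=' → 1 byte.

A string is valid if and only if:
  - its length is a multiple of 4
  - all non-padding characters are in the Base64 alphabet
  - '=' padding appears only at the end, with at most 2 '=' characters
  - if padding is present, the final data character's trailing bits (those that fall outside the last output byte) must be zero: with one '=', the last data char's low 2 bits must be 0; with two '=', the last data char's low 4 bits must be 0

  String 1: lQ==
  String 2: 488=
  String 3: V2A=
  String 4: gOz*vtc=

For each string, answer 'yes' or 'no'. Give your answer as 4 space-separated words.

String 1: 'lQ==' → valid
String 2: '488=' → valid
String 3: 'V2A=' → valid
String 4: 'gOz*vtc=' → invalid (bad char(s): ['*'])

Answer: yes yes yes no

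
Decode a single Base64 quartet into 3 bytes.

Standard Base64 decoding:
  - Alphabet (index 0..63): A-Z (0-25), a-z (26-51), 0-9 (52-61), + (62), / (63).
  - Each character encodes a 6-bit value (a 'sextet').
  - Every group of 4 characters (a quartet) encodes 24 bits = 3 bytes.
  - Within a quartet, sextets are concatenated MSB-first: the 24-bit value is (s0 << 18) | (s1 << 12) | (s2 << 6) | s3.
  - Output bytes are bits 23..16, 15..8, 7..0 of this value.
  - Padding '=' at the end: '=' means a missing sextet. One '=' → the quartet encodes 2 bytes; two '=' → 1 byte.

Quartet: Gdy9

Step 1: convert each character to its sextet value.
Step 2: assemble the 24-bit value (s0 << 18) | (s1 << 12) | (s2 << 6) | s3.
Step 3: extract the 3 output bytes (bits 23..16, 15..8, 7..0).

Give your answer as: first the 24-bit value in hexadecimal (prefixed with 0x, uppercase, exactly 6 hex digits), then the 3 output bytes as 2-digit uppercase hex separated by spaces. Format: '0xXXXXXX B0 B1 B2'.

Sextets: G=6, d=29, y=50, 9=61
24-bit: (6<<18) | (29<<12) | (50<<6) | 61
      = 0x180000 | 0x01D000 | 0x000C80 | 0x00003D
      = 0x19DCBD
Bytes: (v>>16)&0xFF=19, (v>>8)&0xFF=DC, v&0xFF=BD

Answer: 0x19DCBD 19 DC BD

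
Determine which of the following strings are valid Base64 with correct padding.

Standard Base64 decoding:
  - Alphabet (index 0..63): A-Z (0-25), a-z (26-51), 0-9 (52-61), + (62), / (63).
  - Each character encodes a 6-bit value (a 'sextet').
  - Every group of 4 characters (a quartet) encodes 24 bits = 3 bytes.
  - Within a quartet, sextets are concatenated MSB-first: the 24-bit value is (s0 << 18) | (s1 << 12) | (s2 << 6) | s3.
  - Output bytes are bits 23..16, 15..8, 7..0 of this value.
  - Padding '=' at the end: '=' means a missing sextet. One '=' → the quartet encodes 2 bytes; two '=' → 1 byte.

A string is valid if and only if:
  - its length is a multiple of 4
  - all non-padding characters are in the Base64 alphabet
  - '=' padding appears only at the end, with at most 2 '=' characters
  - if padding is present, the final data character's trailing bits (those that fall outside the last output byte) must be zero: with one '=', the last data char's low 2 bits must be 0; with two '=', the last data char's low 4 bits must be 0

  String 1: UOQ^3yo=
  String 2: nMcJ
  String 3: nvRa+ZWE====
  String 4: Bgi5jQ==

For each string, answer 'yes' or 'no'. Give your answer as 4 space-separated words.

Answer: no yes no yes

Derivation:
String 1: 'UOQ^3yo=' → invalid (bad char(s): ['^'])
String 2: 'nMcJ' → valid
String 3: 'nvRa+ZWE====' → invalid (4 pad chars (max 2))
String 4: 'Bgi5jQ==' → valid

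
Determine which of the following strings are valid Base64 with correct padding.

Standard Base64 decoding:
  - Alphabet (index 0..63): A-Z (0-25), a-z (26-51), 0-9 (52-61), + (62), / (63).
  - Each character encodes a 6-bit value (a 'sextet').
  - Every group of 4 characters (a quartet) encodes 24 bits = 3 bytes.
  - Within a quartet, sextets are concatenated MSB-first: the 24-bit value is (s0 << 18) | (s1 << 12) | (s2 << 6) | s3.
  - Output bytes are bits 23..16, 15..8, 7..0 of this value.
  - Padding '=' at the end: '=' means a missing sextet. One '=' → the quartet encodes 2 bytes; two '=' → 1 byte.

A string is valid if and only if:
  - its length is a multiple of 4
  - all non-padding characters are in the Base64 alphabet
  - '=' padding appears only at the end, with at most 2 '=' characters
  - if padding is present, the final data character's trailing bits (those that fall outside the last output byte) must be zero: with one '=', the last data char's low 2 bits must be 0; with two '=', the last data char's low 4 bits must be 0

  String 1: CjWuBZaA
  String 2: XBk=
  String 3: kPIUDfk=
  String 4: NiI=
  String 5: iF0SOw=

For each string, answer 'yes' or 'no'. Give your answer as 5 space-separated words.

Answer: yes yes yes yes no

Derivation:
String 1: 'CjWuBZaA' → valid
String 2: 'XBk=' → valid
String 3: 'kPIUDfk=' → valid
String 4: 'NiI=' → valid
String 5: 'iF0SOw=' → invalid (len=7 not mult of 4)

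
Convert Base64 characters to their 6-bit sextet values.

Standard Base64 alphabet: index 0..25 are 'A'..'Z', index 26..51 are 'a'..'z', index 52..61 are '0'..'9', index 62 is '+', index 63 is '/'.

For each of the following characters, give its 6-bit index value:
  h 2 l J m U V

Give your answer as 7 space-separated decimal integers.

'h': a..z range, 26 + ord('h') − ord('a') = 33
'2': 0..9 range, 52 + ord('2') − ord('0') = 54
'l': a..z range, 26 + ord('l') − ord('a') = 37
'J': A..Z range, ord('J') − ord('A') = 9
'm': a..z range, 26 + ord('m') − ord('a') = 38
'U': A..Z range, ord('U') − ord('A') = 20
'V': A..Z range, ord('V') − ord('A') = 21

Answer: 33 54 37 9 38 20 21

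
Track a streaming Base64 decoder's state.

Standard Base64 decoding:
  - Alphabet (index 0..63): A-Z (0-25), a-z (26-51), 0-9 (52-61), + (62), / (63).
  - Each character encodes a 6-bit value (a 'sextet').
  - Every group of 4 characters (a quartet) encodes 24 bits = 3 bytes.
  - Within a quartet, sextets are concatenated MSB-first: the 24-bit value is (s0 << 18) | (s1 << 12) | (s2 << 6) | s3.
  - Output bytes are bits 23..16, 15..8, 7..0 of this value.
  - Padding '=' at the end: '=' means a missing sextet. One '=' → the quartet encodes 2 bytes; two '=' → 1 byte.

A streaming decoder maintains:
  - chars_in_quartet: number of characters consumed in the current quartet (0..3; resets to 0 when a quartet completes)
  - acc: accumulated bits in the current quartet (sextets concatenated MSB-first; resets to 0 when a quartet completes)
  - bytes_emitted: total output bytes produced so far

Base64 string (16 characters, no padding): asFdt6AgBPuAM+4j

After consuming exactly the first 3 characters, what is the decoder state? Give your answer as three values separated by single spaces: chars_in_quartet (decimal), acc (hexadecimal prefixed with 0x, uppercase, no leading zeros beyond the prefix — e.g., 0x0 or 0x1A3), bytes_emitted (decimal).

After char 0 ('a'=26): chars_in_quartet=1 acc=0x1A bytes_emitted=0
After char 1 ('s'=44): chars_in_quartet=2 acc=0x6AC bytes_emitted=0
After char 2 ('F'=5): chars_in_quartet=3 acc=0x1AB05 bytes_emitted=0

Answer: 3 0x1AB05 0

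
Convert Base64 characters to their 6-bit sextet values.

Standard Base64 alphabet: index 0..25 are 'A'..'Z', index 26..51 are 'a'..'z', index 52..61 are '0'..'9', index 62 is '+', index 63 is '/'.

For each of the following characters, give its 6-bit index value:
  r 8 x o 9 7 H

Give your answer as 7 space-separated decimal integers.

Answer: 43 60 49 40 61 59 7

Derivation:
'r': a..z range, 26 + ord('r') − ord('a') = 43
'8': 0..9 range, 52 + ord('8') − ord('0') = 60
'x': a..z range, 26 + ord('x') − ord('a') = 49
'o': a..z range, 26 + ord('o') − ord('a') = 40
'9': 0..9 range, 52 + ord('9') − ord('0') = 61
'7': 0..9 range, 52 + ord('7') − ord('0') = 59
'H': A..Z range, ord('H') − ord('A') = 7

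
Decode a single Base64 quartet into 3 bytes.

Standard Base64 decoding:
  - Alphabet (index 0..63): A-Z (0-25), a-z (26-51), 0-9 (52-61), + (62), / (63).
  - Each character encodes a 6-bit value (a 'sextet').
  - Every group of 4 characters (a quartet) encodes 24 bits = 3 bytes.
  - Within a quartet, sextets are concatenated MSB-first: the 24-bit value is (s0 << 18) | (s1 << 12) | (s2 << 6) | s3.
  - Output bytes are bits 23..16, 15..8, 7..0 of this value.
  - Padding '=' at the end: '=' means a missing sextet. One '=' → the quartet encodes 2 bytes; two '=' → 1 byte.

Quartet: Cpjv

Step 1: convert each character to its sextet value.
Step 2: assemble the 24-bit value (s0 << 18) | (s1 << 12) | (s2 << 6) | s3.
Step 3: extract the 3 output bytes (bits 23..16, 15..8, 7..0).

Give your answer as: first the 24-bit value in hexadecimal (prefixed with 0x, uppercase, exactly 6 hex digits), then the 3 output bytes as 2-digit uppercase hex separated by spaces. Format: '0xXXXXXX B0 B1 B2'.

Sextets: C=2, p=41, j=35, v=47
24-bit: (2<<18) | (41<<12) | (35<<6) | 47
      = 0x080000 | 0x029000 | 0x0008C0 | 0x00002F
      = 0x0A98EF
Bytes: (v>>16)&0xFF=0A, (v>>8)&0xFF=98, v&0xFF=EF

Answer: 0x0A98EF 0A 98 EF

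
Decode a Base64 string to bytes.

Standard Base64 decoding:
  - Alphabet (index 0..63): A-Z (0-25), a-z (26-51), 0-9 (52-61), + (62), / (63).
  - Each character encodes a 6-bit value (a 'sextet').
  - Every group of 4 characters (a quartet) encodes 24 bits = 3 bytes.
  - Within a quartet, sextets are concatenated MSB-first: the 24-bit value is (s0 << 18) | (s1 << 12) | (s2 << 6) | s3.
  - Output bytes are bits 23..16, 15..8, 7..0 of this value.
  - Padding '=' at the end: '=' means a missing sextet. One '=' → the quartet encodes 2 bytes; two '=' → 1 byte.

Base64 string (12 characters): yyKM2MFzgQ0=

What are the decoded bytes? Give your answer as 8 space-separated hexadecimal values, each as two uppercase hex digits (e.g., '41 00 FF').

Answer: CB 22 8C D8 C1 73 81 0D

Derivation:
After char 0 ('y'=50): chars_in_quartet=1 acc=0x32 bytes_emitted=0
After char 1 ('y'=50): chars_in_quartet=2 acc=0xCB2 bytes_emitted=0
After char 2 ('K'=10): chars_in_quartet=3 acc=0x32C8A bytes_emitted=0
After char 3 ('M'=12): chars_in_quartet=4 acc=0xCB228C -> emit CB 22 8C, reset; bytes_emitted=3
After char 4 ('2'=54): chars_in_quartet=1 acc=0x36 bytes_emitted=3
After char 5 ('M'=12): chars_in_quartet=2 acc=0xD8C bytes_emitted=3
After char 6 ('F'=5): chars_in_quartet=3 acc=0x36305 bytes_emitted=3
After char 7 ('z'=51): chars_in_quartet=4 acc=0xD8C173 -> emit D8 C1 73, reset; bytes_emitted=6
After char 8 ('g'=32): chars_in_quartet=1 acc=0x20 bytes_emitted=6
After char 9 ('Q'=16): chars_in_quartet=2 acc=0x810 bytes_emitted=6
After char 10 ('0'=52): chars_in_quartet=3 acc=0x20434 bytes_emitted=6
Padding '=': partial quartet acc=0x20434 -> emit 81 0D; bytes_emitted=8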